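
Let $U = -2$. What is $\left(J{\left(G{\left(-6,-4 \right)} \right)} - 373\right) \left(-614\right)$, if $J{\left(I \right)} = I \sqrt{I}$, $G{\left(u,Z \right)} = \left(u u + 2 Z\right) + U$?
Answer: $229022 - 15964 \sqrt{26} \approx 1.4762 \cdot 10^{5}$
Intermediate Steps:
$G{\left(u,Z \right)} = -2 + u^{2} + 2 Z$ ($G{\left(u,Z \right)} = \left(u u + 2 Z\right) - 2 = \left(u^{2} + 2 Z\right) - 2 = -2 + u^{2} + 2 Z$)
$J{\left(I \right)} = I^{\frac{3}{2}}$
$\left(J{\left(G{\left(-6,-4 \right)} \right)} - 373\right) \left(-614\right) = \left(\left(-2 + \left(-6\right)^{2} + 2 \left(-4\right)\right)^{\frac{3}{2}} - 373\right) \left(-614\right) = \left(\left(-2 + 36 - 8\right)^{\frac{3}{2}} - 373\right) \left(-614\right) = \left(26^{\frac{3}{2}} - 373\right) \left(-614\right) = \left(26 \sqrt{26} - 373\right) \left(-614\right) = \left(-373 + 26 \sqrt{26}\right) \left(-614\right) = 229022 - 15964 \sqrt{26}$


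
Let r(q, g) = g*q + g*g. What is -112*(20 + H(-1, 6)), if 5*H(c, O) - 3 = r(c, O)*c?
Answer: -8176/5 ≈ -1635.2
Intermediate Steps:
r(q, g) = g² + g*q (r(q, g) = g*q + g² = g² + g*q)
H(c, O) = ⅗ + O*c*(O + c)/5 (H(c, O) = ⅗ + ((O*(O + c))*c)/5 = ⅗ + (O*c*(O + c))/5 = ⅗ + O*c*(O + c)/5)
-112*(20 + H(-1, 6)) = -112*(20 + (⅗ + (⅕)*6*(-1)*(6 - 1))) = -112*(20 + (⅗ + (⅕)*6*(-1)*5)) = -112*(20 + (⅗ - 6)) = -112*(20 - 27/5) = -112*73/5 = -8176/5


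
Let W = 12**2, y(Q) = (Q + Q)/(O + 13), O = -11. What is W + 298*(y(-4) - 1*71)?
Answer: -22206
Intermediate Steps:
y(Q) = Q (y(Q) = (Q + Q)/(-11 + 13) = (2*Q)/2 = (2*Q)*(1/2) = Q)
W = 144
W + 298*(y(-4) - 1*71) = 144 + 298*(-4 - 1*71) = 144 + 298*(-4 - 71) = 144 + 298*(-75) = 144 - 22350 = -22206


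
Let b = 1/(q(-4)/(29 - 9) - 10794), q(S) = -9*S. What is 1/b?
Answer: -53961/5 ≈ -10792.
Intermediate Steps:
b = -5/53961 (b = 1/((-9*(-4))/(29 - 9) - 10794) = 1/(36/20 - 10794) = 1/(36*(1/20) - 10794) = 1/(9/5 - 10794) = 1/(-53961/5) = -5/53961 ≈ -9.2659e-5)
1/b = 1/(-5/53961) = -53961/5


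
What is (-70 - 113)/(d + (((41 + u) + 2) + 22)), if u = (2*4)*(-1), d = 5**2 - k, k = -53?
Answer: -61/45 ≈ -1.3556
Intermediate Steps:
d = 78 (d = 5**2 - 1*(-53) = 25 + 53 = 78)
u = -8 (u = 8*(-1) = -8)
(-70 - 113)/(d + (((41 + u) + 2) + 22)) = (-70 - 113)/(78 + (((41 - 8) + 2) + 22)) = -183/(78 + ((33 + 2) + 22)) = -183/(78 + (35 + 22)) = -183/(78 + 57) = -183/135 = -183*1/135 = -61/45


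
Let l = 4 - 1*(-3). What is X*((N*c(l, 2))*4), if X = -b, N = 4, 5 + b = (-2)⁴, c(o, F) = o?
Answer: -1232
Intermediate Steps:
l = 7 (l = 4 + 3 = 7)
b = 11 (b = -5 + (-2)⁴ = -5 + 16 = 11)
X = -11 (X = -1*11 = -11)
X*((N*c(l, 2))*4) = -11*4*7*4 = -308*4 = -11*112 = -1232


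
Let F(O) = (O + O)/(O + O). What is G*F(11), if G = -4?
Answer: -4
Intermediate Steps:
F(O) = 1 (F(O) = (2*O)/((2*O)) = (2*O)*(1/(2*O)) = 1)
G*F(11) = -4*1 = -4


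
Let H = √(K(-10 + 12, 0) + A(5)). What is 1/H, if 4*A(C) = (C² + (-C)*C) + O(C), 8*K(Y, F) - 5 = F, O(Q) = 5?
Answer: 2*√30/15 ≈ 0.73030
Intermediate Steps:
K(Y, F) = 5/8 + F/8
A(C) = 5/4 (A(C) = ((C² + (-C)*C) + 5)/4 = ((C² - C²) + 5)/4 = (0 + 5)/4 = (¼)*5 = 5/4)
H = √30/4 (H = √((5/8 + (⅛)*0) + 5/4) = √((5/8 + 0) + 5/4) = √(5/8 + 5/4) = √(15/8) = √30/4 ≈ 1.3693)
1/H = 1/(√30/4) = 2*√30/15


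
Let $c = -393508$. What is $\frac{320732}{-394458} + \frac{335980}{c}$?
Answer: $- \frac{32342575837}{19402797333} \approx -1.6669$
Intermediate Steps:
$\frac{320732}{-394458} + \frac{335980}{c} = \frac{320732}{-394458} + \frac{335980}{-393508} = 320732 \left(- \frac{1}{394458}\right) + 335980 \left(- \frac{1}{393508}\right) = - \frac{160366}{197229} - \frac{83995}{98377} = - \frac{32342575837}{19402797333}$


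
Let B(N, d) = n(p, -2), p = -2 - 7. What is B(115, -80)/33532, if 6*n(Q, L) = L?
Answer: -1/100596 ≈ -9.9407e-6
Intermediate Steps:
p = -9
n(Q, L) = L/6
B(N, d) = -1/3 (B(N, d) = (1/6)*(-2) = -1/3)
B(115, -80)/33532 = -1/3/33532 = -1/3*1/33532 = -1/100596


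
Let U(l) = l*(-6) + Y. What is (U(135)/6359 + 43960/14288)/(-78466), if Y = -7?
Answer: -33483543/891152015084 ≈ -3.7573e-5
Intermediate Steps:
U(l) = -7 - 6*l (U(l) = l*(-6) - 7 = -6*l - 7 = -7 - 6*l)
(U(135)/6359 + 43960/14288)/(-78466) = ((-7 - 6*135)/6359 + 43960/14288)/(-78466) = ((-7 - 810)*(1/6359) + 43960*(1/14288))*(-1/78466) = (-817*1/6359 + 5495/1786)*(-1/78466) = (-817/6359 + 5495/1786)*(-1/78466) = (33483543/11357174)*(-1/78466) = -33483543/891152015084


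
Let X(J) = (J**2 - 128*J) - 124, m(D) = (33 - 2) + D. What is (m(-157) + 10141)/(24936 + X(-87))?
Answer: 10015/43517 ≈ 0.23014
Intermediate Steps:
m(D) = 31 + D
X(J) = -124 + J**2 - 128*J
(m(-157) + 10141)/(24936 + X(-87)) = ((31 - 157) + 10141)/(24936 + (-124 + (-87)**2 - 128*(-87))) = (-126 + 10141)/(24936 + (-124 + 7569 + 11136)) = 10015/(24936 + 18581) = 10015/43517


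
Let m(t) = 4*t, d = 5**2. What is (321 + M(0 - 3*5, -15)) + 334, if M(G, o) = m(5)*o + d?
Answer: 380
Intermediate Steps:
d = 25
M(G, o) = 25 + 20*o (M(G, o) = (4*5)*o + 25 = 20*o + 25 = 25 + 20*o)
(321 + M(0 - 3*5, -15)) + 334 = (321 + (25 + 20*(-15))) + 334 = (321 + (25 - 300)) + 334 = (321 - 275) + 334 = 46 + 334 = 380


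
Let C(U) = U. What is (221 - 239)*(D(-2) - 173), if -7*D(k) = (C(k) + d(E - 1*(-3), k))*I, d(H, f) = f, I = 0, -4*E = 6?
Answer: 3114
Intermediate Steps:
E = -3/2 (E = -¼*6 = -3/2 ≈ -1.5000)
D(k) = 0 (D(k) = -(k + k)*0/7 = -2*k*0/7 = -⅐*0 = 0)
(221 - 239)*(D(-2) - 173) = (221 - 239)*(0 - 173) = -18*(-173) = 3114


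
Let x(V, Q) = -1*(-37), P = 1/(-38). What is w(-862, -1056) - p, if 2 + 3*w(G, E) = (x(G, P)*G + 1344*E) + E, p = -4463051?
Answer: 3978979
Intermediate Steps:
P = -1/38 ≈ -0.026316
x(V, Q) = 37
w(G, E) = -⅔ + 37*G/3 + 1345*E/3 (w(G, E) = -⅔ + ((37*G + 1344*E) + E)/3 = -⅔ + (37*G + 1345*E)/3 = -⅔ + (37*G/3 + 1345*E/3) = -⅔ + 37*G/3 + 1345*E/3)
w(-862, -1056) - p = (-⅔ + (37/3)*(-862) + (1345/3)*(-1056)) - 1*(-4463051) = (-⅔ - 31894/3 - 473440) + 4463051 = -484072 + 4463051 = 3978979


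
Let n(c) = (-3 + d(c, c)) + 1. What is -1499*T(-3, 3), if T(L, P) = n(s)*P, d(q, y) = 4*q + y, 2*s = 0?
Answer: 8994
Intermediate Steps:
s = 0 (s = (½)*0 = 0)
d(q, y) = y + 4*q
n(c) = -2 + 5*c (n(c) = (-3 + (c + 4*c)) + 1 = (-3 + 5*c) + 1 = -2 + 5*c)
T(L, P) = -2*P (T(L, P) = (-2 + 5*0)*P = (-2 + 0)*P = -2*P)
-1499*T(-3, 3) = -(-2998)*3 = -1499*(-6) = 8994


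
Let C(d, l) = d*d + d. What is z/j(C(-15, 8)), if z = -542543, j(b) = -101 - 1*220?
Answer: 542543/321 ≈ 1690.2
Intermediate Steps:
C(d, l) = d + d² (C(d, l) = d² + d = d + d²)
j(b) = -321 (j(b) = -101 - 220 = -321)
z/j(C(-15, 8)) = -542543/(-321) = -542543*(-1/321) = 542543/321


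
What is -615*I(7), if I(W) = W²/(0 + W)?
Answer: -4305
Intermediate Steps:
I(W) = W (I(W) = W²/W = W)
-615*I(7) = -615*7 = -4305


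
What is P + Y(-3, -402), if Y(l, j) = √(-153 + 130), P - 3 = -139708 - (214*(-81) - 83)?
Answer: -122288 + I*√23 ≈ -1.2229e+5 + 4.7958*I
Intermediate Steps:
P = -122288 (P = 3 + (-139708 - (214*(-81) - 83)) = 3 + (-139708 - (-17334 - 83)) = 3 + (-139708 - 1*(-17417)) = 3 + (-139708 + 17417) = 3 - 122291 = -122288)
Y(l, j) = I*√23 (Y(l, j) = √(-23) = I*√23)
P + Y(-3, -402) = -122288 + I*√23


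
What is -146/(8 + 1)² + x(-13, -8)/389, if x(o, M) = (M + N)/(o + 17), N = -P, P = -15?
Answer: -226609/126036 ≈ -1.7980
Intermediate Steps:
N = 15 (N = -1*(-15) = 15)
x(o, M) = (15 + M)/(17 + o) (x(o, M) = (M + 15)/(o + 17) = (15 + M)/(17 + o))
-146/(8 + 1)² + x(-13, -8)/389 = -146/(8 + 1)² + ((15 - 8)/(17 - 13))/389 = -146/(9²) + (7/4)*(1/389) = -146/81 + ((¼)*7)*(1/389) = -146*1/81 + (7/4)*(1/389) = -146/81 + 7/1556 = -226609/126036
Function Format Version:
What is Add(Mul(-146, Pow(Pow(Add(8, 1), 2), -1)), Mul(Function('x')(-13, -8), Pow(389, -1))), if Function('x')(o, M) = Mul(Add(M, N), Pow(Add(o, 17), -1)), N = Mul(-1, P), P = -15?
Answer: Rational(-226609, 126036) ≈ -1.7980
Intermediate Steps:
N = 15 (N = Mul(-1, -15) = 15)
Function('x')(o, M) = Mul(Pow(Add(17, o), -1), Add(15, M)) (Function('x')(o, M) = Mul(Add(M, 15), Pow(Add(o, 17), -1)) = Mul(Add(15, M), Pow(Add(17, o), -1)) = Mul(Pow(Add(17, o), -1), Add(15, M)))
Add(Mul(-146, Pow(Pow(Add(8, 1), 2), -1)), Mul(Function('x')(-13, -8), Pow(389, -1))) = Add(Mul(-146, Pow(Pow(Add(8, 1), 2), -1)), Mul(Mul(Pow(Add(17, -13), -1), Add(15, -8)), Pow(389, -1))) = Add(Mul(-146, Pow(Pow(9, 2), -1)), Mul(Mul(Pow(4, -1), 7), Rational(1, 389))) = Add(Mul(-146, Pow(81, -1)), Mul(Mul(Rational(1, 4), 7), Rational(1, 389))) = Add(Mul(-146, Rational(1, 81)), Mul(Rational(7, 4), Rational(1, 389))) = Add(Rational(-146, 81), Rational(7, 1556)) = Rational(-226609, 126036)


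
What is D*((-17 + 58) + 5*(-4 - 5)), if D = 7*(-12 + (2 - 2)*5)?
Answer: 336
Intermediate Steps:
D = -84 (D = 7*(-12 + 0*5) = 7*(-12 + 0) = 7*(-12) = -84)
D*((-17 + 58) + 5*(-4 - 5)) = -84*((-17 + 58) + 5*(-4 - 5)) = -84*(41 + 5*(-9)) = -84*(41 - 45) = -84*(-4) = 336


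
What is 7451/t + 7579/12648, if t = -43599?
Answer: 78732191/183813384 ≈ 0.42833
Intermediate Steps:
7451/t + 7579/12648 = 7451/(-43599) + 7579/12648 = 7451*(-1/43599) + 7579*(1/12648) = -7451/43599 + 7579/12648 = 78732191/183813384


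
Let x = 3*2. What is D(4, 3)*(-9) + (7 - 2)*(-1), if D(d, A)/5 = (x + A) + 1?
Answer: -455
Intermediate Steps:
x = 6
D(d, A) = 35 + 5*A (D(d, A) = 5*((6 + A) + 1) = 5*(7 + A) = 35 + 5*A)
D(4, 3)*(-9) + (7 - 2)*(-1) = (35 + 5*3)*(-9) + (7 - 2)*(-1) = (35 + 15)*(-9) + 5*(-1) = 50*(-9) - 5 = -450 - 5 = -455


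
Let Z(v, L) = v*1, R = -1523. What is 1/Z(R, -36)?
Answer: -1/1523 ≈ -0.00065660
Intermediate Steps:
Z(v, L) = v
1/Z(R, -36) = 1/(-1523) = -1/1523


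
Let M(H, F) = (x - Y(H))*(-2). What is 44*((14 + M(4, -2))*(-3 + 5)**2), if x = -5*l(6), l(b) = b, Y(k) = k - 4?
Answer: 13024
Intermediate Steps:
Y(k) = -4 + k
x = -30 (x = -5*6 = -30)
M(H, F) = 52 + 2*H (M(H, F) = (-30 - (-4 + H))*(-2) = (-30 + (4 - H))*(-2) = (-26 - H)*(-2) = 52 + 2*H)
44*((14 + M(4, -2))*(-3 + 5)**2) = 44*((14 + (52 + 2*4))*(-3 + 5)**2) = 44*((14 + (52 + 8))*2**2) = 44*((14 + 60)*4) = 44*(74*4) = 44*296 = 13024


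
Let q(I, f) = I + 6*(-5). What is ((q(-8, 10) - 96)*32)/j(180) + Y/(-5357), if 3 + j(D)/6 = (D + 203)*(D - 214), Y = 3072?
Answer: -108552992/209324775 ≈ -0.51859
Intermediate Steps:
q(I, f) = -30 + I (q(I, f) = I - 30 = -30 + I)
j(D) = -18 + 6*(-214 + D)*(203 + D) (j(D) = -18 + 6*((D + 203)*(D - 214)) = -18 + 6*((203 + D)*(-214 + D)) = -18 + 6*((-214 + D)*(203 + D)) = -18 + 6*(-214 + D)*(203 + D))
((q(-8, 10) - 96)*32)/j(180) + Y/(-5357) = (((-30 - 8) - 96)*32)/(-260670 - 66*180 + 6*180²) + 3072/(-5357) = ((-38 - 96)*32)/(-260670 - 11880 + 6*32400) + 3072*(-1/5357) = (-134*32)/(-260670 - 11880 + 194400) - 3072/5357 = -4288/(-78150) - 3072/5357 = -4288*(-1/78150) - 3072/5357 = 2144/39075 - 3072/5357 = -108552992/209324775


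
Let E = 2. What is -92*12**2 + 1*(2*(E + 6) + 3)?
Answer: -13229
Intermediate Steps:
-92*12**2 + 1*(2*(E + 6) + 3) = -92*12**2 + 1*(2*(2 + 6) + 3) = -92*144 + 1*(2*8 + 3) = -13248 + 1*(16 + 3) = -13248 + 1*19 = -13248 + 19 = -13229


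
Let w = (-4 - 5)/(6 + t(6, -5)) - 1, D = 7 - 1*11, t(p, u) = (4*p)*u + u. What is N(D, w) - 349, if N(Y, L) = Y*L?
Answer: -41091/119 ≈ -345.30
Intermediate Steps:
t(p, u) = u + 4*p*u (t(p, u) = 4*p*u + u = u + 4*p*u)
D = -4 (D = 7 - 11 = -4)
w = -110/119 (w = (-4 - 5)/(6 - 5*(1 + 4*6)) - 1 = -9/(6 - 5*(1 + 24)) - 1 = -9/(6 - 5*25) - 1 = -9/(6 - 125) - 1 = -9/(-119) - 1 = -9*(-1/119) - 1 = 9/119 - 1 = -110/119 ≈ -0.92437)
N(Y, L) = L*Y
N(D, w) - 349 = -110/119*(-4) - 349 = 440/119 - 349 = -41091/119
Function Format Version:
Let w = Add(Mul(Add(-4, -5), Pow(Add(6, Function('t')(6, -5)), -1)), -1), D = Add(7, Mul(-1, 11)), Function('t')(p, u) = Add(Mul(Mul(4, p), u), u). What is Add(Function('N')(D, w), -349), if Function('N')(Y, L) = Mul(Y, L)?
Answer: Rational(-41091, 119) ≈ -345.30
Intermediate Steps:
Function('t')(p, u) = Add(u, Mul(4, p, u)) (Function('t')(p, u) = Add(Mul(4, p, u), u) = Add(u, Mul(4, p, u)))
D = -4 (D = Add(7, -11) = -4)
w = Rational(-110, 119) (w = Add(Mul(Add(-4, -5), Pow(Add(6, Mul(-5, Add(1, Mul(4, 6)))), -1)), -1) = Add(Mul(-9, Pow(Add(6, Mul(-5, Add(1, 24))), -1)), -1) = Add(Mul(-9, Pow(Add(6, Mul(-5, 25)), -1)), -1) = Add(Mul(-9, Pow(Add(6, -125), -1)), -1) = Add(Mul(-9, Pow(-119, -1)), -1) = Add(Mul(-9, Rational(-1, 119)), -1) = Add(Rational(9, 119), -1) = Rational(-110, 119) ≈ -0.92437)
Function('N')(Y, L) = Mul(L, Y)
Add(Function('N')(D, w), -349) = Add(Mul(Rational(-110, 119), -4), -349) = Add(Rational(440, 119), -349) = Rational(-41091, 119)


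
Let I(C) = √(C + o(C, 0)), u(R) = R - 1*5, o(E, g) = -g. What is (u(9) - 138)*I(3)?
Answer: -134*√3 ≈ -232.09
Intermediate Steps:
u(R) = -5 + R (u(R) = R - 5 = -5 + R)
I(C) = √C (I(C) = √(C - 1*0) = √(C + 0) = √C)
(u(9) - 138)*I(3) = ((-5 + 9) - 138)*√3 = (4 - 138)*√3 = -134*√3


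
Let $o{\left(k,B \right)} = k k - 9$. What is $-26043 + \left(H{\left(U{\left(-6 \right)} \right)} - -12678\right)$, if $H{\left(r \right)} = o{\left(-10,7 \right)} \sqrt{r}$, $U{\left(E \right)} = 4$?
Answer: $-13183$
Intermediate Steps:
$o{\left(k,B \right)} = -9 + k^{2}$ ($o{\left(k,B \right)} = k^{2} - 9 = -9 + k^{2}$)
$H{\left(r \right)} = 91 \sqrt{r}$ ($H{\left(r \right)} = \left(-9 + \left(-10\right)^{2}\right) \sqrt{r} = \left(-9 + 100\right) \sqrt{r} = 91 \sqrt{r}$)
$-26043 + \left(H{\left(U{\left(-6 \right)} \right)} - -12678\right) = -26043 + \left(91 \sqrt{4} - -12678\right) = -26043 + \left(91 \cdot 2 + 12678\right) = -26043 + \left(182 + 12678\right) = -26043 + 12860 = -13183$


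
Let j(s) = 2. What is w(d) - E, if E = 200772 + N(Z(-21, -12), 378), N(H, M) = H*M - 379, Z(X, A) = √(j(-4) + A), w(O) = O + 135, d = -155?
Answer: -200413 - 378*I*√10 ≈ -2.0041e+5 - 1195.3*I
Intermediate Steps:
w(O) = 135 + O
Z(X, A) = √(2 + A)
N(H, M) = -379 + H*M
E = 200393 + 378*I*√10 (E = 200772 + (-379 + √(2 - 12)*378) = 200772 + (-379 + √(-10)*378) = 200772 + (-379 + (I*√10)*378) = 200772 + (-379 + 378*I*√10) = 200393 + 378*I*√10 ≈ 2.0039e+5 + 1195.3*I)
w(d) - E = (135 - 155) - (200393 + 378*I*√10) = -20 + (-200393 - 378*I*√10) = -200413 - 378*I*√10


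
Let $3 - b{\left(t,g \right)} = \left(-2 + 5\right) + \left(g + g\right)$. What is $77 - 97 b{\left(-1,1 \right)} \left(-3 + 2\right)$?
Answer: $-117$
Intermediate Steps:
$b{\left(t,g \right)} = - 2 g$ ($b{\left(t,g \right)} = 3 - \left(\left(-2 + 5\right) + \left(g + g\right)\right) = 3 - \left(3 + 2 g\right) = - 2 g$)
$77 - 97 b{\left(-1,1 \right)} \left(-3 + 2\right) = 77 - 97 \left(-2\right) 1 \left(-3 + 2\right) = 77 - 97 \left(\left(-2\right) \left(-1\right)\right) = 77 - 194 = -117$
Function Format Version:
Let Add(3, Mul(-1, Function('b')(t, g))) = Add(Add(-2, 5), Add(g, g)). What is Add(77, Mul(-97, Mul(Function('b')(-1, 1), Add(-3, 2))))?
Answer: -117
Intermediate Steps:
Function('b')(t, g) = Mul(-2, g) (Function('b')(t, g) = Add(3, Mul(-1, Add(Add(-2, 5), Add(g, g)))) = Add(3, Mul(-1, Add(3, Mul(2, g)))) = Add(3, Add(-3, Mul(-2, g))) = Mul(-2, g))
Add(77, Mul(-97, Mul(Function('b')(-1, 1), Add(-3, 2)))) = Add(77, Mul(-97, Mul(Mul(-2, 1), Add(-3, 2)))) = Add(77, Mul(-97, Mul(-2, -1))) = Add(77, Mul(-97, 2)) = Add(77, -194) = -117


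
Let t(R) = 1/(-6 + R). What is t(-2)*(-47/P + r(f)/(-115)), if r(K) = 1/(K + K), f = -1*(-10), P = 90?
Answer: 10819/165600 ≈ 0.065332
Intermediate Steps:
f = 10
r(K) = 1/(2*K)
t(-2)*(-47/P + r(f)/(-115)) = (-47/90 + ((1/2)/10)/(-115))/(-6 - 2) = (-47*1/90 + ((1/2)*(1/10))*(-1/115))/(-8) = -(-47/90 + (1/20)*(-1/115))/8 = -(-47/90 - 1/2300)/8 = -1/8*(-10819/20700) = 10819/165600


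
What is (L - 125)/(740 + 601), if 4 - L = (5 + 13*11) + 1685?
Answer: -1954/1341 ≈ -1.4571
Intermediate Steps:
L = -1829 (L = 4 - ((5 + 13*11) + 1685) = 4 - ((5 + 143) + 1685) = 4 - (148 + 1685) = 4 - 1*1833 = 4 - 1833 = -1829)
(L - 125)/(740 + 601) = (-1829 - 125)/(740 + 601) = -1954/1341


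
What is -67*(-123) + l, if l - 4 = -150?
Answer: 8095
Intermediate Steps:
l = -146 (l = 4 - 150 = -146)
-67*(-123) + l = -67*(-123) - 146 = 8241 - 146 = 8095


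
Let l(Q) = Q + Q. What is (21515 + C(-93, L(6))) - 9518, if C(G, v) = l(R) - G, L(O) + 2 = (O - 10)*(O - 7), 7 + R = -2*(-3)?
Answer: 12088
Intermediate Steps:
R = -1 (R = -7 - 2*(-3) = -7 + 6 = -1)
l(Q) = 2*Q
L(O) = -2 + (-10 + O)*(-7 + O) (L(O) = -2 + (O - 10)*(O - 7) = -2 + (-10 + O)*(-7 + O))
C(G, v) = -2 - G (C(G, v) = 2*(-1) - G = -2 - G)
(21515 + C(-93, L(6))) - 9518 = (21515 + (-2 - 1*(-93))) - 9518 = (21515 + (-2 + 93)) - 9518 = (21515 + 91) - 9518 = 21606 - 9518 = 12088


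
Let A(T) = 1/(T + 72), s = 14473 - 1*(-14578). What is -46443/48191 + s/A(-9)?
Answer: 88199748240/48191 ≈ 1.8302e+6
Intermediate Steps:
s = 29051 (s = 14473 + 14578 = 29051)
A(T) = 1/(72 + T)
-46443/48191 + s/A(-9) = -46443/48191 + 29051/(1/(72 - 9)) = -46443*1/48191 + 29051/(1/63) = -46443/48191 + 29051/(1/63) = -46443/48191 + 29051*63 = -46443/48191 + 1830213 = 88199748240/48191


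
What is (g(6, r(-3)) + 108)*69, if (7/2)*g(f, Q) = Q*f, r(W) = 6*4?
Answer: 72036/7 ≈ 10291.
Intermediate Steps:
r(W) = 24
g(f, Q) = 2*Q*f/7 (g(f, Q) = 2*(Q*f)/7 = 2*Q*f/7)
(g(6, r(-3)) + 108)*69 = ((2/7)*24*6 + 108)*69 = (288/7 + 108)*69 = (1044/7)*69 = 72036/7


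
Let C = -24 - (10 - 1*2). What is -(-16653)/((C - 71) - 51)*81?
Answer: -192699/22 ≈ -8759.0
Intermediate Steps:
C = -32 (C = -24 - (10 - 2) = -24 - 1*8 = -24 - 8 = -32)
-(-16653)/((C - 71) - 51)*81 = -(-16653)/((-32 - 71) - 51)*81 = -(-16653)/(-103 - 51)*81 = -(-16653)/(-154)*81 = -(-16653)*(-1)/154*81 = -183*13/22*81 = -2379/22*81 = -192699/22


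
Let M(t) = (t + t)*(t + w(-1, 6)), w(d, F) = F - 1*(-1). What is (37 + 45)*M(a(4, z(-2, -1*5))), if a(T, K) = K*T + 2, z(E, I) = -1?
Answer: -1640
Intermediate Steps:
a(T, K) = 2 + K*T
w(d, F) = 1 + F (w(d, F) = F + 1 = 1 + F)
M(t) = 2*t*(7 + t) (M(t) = (t + t)*(t + (1 + 6)) = (2*t)*(t + 7) = (2*t)*(7 + t) = 2*t*(7 + t))
(37 + 45)*M(a(4, z(-2, -1*5))) = (37 + 45)*(2*(2 - 1*4)*(7 + (2 - 1*4))) = 82*(2*(2 - 4)*(7 + (2 - 4))) = 82*(2*(-2)*(7 - 2)) = 82*(2*(-2)*5) = 82*(-20) = -1640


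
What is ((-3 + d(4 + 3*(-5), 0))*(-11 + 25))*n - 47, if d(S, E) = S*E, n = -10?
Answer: 373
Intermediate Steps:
d(S, E) = E*S
((-3 + d(4 + 3*(-5), 0))*(-11 + 25))*n - 47 = ((-3 + 0*(4 + 3*(-5)))*(-11 + 25))*(-10) - 47 = ((-3 + 0*(4 - 15))*14)*(-10) - 47 = ((-3 + 0*(-11))*14)*(-10) - 47 = ((-3 + 0)*14)*(-10) - 47 = -3*14*(-10) - 47 = -42*(-10) - 47 = 420 - 47 = 373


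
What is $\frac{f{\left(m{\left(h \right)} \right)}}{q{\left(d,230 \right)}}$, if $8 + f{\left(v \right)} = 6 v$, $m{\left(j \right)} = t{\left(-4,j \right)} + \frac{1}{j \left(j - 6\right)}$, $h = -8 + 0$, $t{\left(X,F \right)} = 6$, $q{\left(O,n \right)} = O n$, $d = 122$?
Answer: $\frac{1571}{1571360} \approx 0.00099977$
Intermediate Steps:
$h = -8$
$m{\left(j \right)} = 6 + \frac{1}{j \left(-6 + j\right)}$ ($m{\left(j \right)} = 6 + \frac{1}{j \left(j - 6\right)} = 6 + \frac{1}{j \left(-6 + j\right)}$)
$f{\left(v \right)} = -8 + 6 v$
$\frac{f{\left(m{\left(h \right)} \right)}}{q{\left(d,230 \right)}} = \frac{-8 + 6 \frac{1 - -288 + 6 \left(-8\right)^{2}}{\left(-8\right) \left(-6 - 8\right)}}{122 \cdot 230} = \frac{-8 + 6 \left(- \frac{1 + 288 + 6 \cdot 64}{8 \left(-14\right)}\right)}{28060} = \left(-8 + 6 \left(\left(- \frac{1}{8}\right) \left(- \frac{1}{14}\right) \left(1 + 288 + 384\right)\right)\right) \frac{1}{28060} = \left(-8 + 6 \left(\left(- \frac{1}{8}\right) \left(- \frac{1}{14}\right) 673\right)\right) \frac{1}{28060} = \left(-8 + 6 \cdot \frac{673}{112}\right) \frac{1}{28060} = \left(-8 + \frac{2019}{56}\right) \frac{1}{28060} = \frac{1571}{56} \cdot \frac{1}{28060} = \frac{1571}{1571360}$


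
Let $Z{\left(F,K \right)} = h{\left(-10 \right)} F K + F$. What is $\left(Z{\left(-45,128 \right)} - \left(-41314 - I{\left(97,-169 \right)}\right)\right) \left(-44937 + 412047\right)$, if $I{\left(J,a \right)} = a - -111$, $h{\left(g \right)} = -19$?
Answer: $55305488610$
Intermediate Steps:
$I{\left(J,a \right)} = 111 + a$ ($I{\left(J,a \right)} = a + 111 = 111 + a$)
$Z{\left(F,K \right)} = F - 19 F K$ ($Z{\left(F,K \right)} = - 19 F K + F = F - 19 F K$)
$\left(Z{\left(-45,128 \right)} - \left(-41314 - I{\left(97,-169 \right)}\right)\right) \left(-44937 + 412047\right) = \left(- 45 \left(1 - 2432\right) + \left(\left(126395 + \left(111 - 169\right)\right) - 85081\right)\right) \left(-44937 + 412047\right) = \left(- 45 \left(1 - 2432\right) + \left(\left(126395 - 58\right) - 85081\right)\right) 367110 = \left(\left(-45\right) \left(-2431\right) + \left(126337 - 85081\right)\right) 367110 = \left(109395 + 41256\right) 367110 = 150651 \cdot 367110 = 55305488610$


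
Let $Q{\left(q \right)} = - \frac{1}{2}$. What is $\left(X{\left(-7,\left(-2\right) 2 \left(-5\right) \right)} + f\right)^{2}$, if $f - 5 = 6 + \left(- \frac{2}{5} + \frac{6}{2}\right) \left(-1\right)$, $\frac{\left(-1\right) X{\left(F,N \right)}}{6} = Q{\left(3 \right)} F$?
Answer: $\frac{3969}{25} \approx 158.76$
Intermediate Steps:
$Q{\left(q \right)} = - \frac{1}{2}$ ($Q{\left(q \right)} = \left(-1\right) \frac{1}{2} = - \frac{1}{2}$)
$X{\left(F,N \right)} = 3 F$ ($X{\left(F,N \right)} = - 6 \left(- \frac{F}{2}\right) = 3 F$)
$f = \frac{42}{5}$ ($f = 5 + \left(6 + \left(- \frac{2}{5} + \frac{6}{2}\right) \left(-1\right)\right) = 5 + \left(6 + \left(\left(-2\right) \frac{1}{5} + 6 \cdot \frac{1}{2}\right) \left(-1\right)\right) = 5 + \left(6 + \left(- \frac{2}{5} + 3\right) \left(-1\right)\right) = 5 + \left(6 + \frac{13}{5} \left(-1\right)\right) = 5 + \left(6 - \frac{13}{5}\right) = 5 + \frac{17}{5} = \frac{42}{5} \approx 8.4$)
$\left(X{\left(-7,\left(-2\right) 2 \left(-5\right) \right)} + f\right)^{2} = \left(3 \left(-7\right) + \frac{42}{5}\right)^{2} = \left(-21 + \frac{42}{5}\right)^{2} = \left(- \frac{63}{5}\right)^{2} = \frac{3969}{25}$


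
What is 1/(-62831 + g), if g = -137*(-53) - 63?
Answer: -1/55633 ≈ -1.7975e-5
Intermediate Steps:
g = 7198 (g = 7261 - 63 = 7198)
1/(-62831 + g) = 1/(-62831 + 7198) = 1/(-55633) = -1/55633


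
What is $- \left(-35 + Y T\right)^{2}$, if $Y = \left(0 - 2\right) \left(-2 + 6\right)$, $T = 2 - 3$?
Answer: $-729$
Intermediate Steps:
$T = -1$
$Y = -8$ ($Y = \left(-2\right) 4 = -8$)
$- \left(-35 + Y T\right)^{2} = - \left(-35 - -8\right)^{2} = - \left(-35 + 8\right)^{2} = - \left(-27\right)^{2} = \left(-1\right) 729 = -729$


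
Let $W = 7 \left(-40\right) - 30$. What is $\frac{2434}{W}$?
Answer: $- \frac{1217}{155} \approx -7.8516$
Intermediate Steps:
$W = -310$ ($W = -280 - 30 = -310$)
$\frac{2434}{W} = \frac{2434}{-310} = 2434 \left(- \frac{1}{310}\right) = - \frac{1217}{155}$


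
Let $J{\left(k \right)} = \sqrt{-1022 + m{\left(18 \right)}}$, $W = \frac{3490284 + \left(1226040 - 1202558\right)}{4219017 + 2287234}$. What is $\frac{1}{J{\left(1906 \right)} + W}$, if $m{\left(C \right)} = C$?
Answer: $\frac{11430721775633}{21256486917401880} - \frac{42331302075001 i \sqrt{251}}{21256486917401880} \approx 0.00053775 - 0.031551 i$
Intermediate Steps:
$W = \frac{3513766}{6506251}$ ($W = \frac{3490284 + 23482}{6506251} = 3513766 \cdot \frac{1}{6506251} = \frac{3513766}{6506251} \approx 0.54006$)
$J{\left(k \right)} = 2 i \sqrt{251}$ ($J{\left(k \right)} = \sqrt{-1022 + 18} = \sqrt{-1004} = 2 i \sqrt{251}$)
$\frac{1}{J{\left(1906 \right)} + W} = \frac{1}{2 i \sqrt{251} + \frac{3513766}{6506251}} = \frac{1}{\frac{3513766}{6506251} + 2 i \sqrt{251}}$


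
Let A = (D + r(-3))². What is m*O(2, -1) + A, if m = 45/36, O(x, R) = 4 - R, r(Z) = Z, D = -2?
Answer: 125/4 ≈ 31.250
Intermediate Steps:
m = 5/4 (m = 45*(1/36) = 5/4 ≈ 1.2500)
A = 25 (A = (-2 - 3)² = (-5)² = 25)
m*O(2, -1) + A = 5*(4 - 1*(-1))/4 + 25 = 5*(4 + 1)/4 + 25 = (5/4)*5 + 25 = 25/4 + 25 = 125/4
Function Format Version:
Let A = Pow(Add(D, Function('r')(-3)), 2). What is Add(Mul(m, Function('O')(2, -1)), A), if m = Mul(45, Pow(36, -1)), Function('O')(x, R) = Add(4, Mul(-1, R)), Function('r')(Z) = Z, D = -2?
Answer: Rational(125, 4) ≈ 31.250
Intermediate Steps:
m = Rational(5, 4) (m = Mul(45, Rational(1, 36)) = Rational(5, 4) ≈ 1.2500)
A = 25 (A = Pow(Add(-2, -3), 2) = Pow(-5, 2) = 25)
Add(Mul(m, Function('O')(2, -1)), A) = Add(Mul(Rational(5, 4), Add(4, Mul(-1, -1))), 25) = Add(Mul(Rational(5, 4), Add(4, 1)), 25) = Add(Mul(Rational(5, 4), 5), 25) = Add(Rational(25, 4), 25) = Rational(125, 4)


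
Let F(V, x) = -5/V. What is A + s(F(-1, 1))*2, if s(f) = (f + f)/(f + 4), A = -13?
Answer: -97/9 ≈ -10.778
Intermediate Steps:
s(f) = 2*f/(4 + f) (s(f) = (2*f)/(4 + f) = 2*f/(4 + f))
A + s(F(-1, 1))*2 = -13 + (2*(-5/(-1))/(4 - 5/(-1)))*2 = -13 + (2*(-5*(-1))/(4 - 5*(-1)))*2 = -13 + (2*5/(4 + 5))*2 = -13 + (2*5/9)*2 = -13 + (2*5*(⅑))*2 = -13 + (10/9)*2 = -13 + 20/9 = -97/9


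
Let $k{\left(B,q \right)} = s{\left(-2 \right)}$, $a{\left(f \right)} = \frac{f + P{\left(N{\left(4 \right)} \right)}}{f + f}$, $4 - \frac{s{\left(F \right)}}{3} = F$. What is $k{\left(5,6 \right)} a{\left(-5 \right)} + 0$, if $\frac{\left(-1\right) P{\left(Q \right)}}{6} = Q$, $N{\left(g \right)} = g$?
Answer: $\frac{261}{5} \approx 52.2$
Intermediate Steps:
$s{\left(F \right)} = 12 - 3 F$
$P{\left(Q \right)} = - 6 Q$
$a{\left(f \right)} = \frac{-24 + f}{2 f}$ ($a{\left(f \right)} = \frac{f - 24}{f + f} = \frac{f - 24}{2 f} = \left(-24 + f\right) \frac{1}{2 f} = \frac{-24 + f}{2 f}$)
$k{\left(B,q \right)} = 18$ ($k{\left(B,q \right)} = 12 - -6 = 12 + 6 = 18$)
$k{\left(5,6 \right)} a{\left(-5 \right)} + 0 = 18 \frac{-24 - 5}{2 \left(-5\right)} + 0 = 18 \cdot \frac{1}{2} \left(- \frac{1}{5}\right) \left(-29\right) + 0 = 18 \cdot \frac{29}{10} + 0 = \frac{261}{5} + 0 = \frac{261}{5}$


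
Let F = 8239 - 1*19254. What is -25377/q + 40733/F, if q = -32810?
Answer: -42276883/14456086 ≈ -2.9245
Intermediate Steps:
F = -11015 (F = 8239 - 19254 = -11015)
-25377/q + 40733/F = -25377/(-32810) + 40733/(-11015) = -25377*(-1/32810) + 40733*(-1/11015) = 25377/32810 - 40733/11015 = -42276883/14456086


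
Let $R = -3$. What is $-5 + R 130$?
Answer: $-395$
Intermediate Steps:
$-5 + R 130 = -5 - 390 = -395$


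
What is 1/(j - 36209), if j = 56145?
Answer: 1/19936 ≈ 5.0161e-5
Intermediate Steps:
1/(j - 36209) = 1/(56145 - 36209) = 1/19936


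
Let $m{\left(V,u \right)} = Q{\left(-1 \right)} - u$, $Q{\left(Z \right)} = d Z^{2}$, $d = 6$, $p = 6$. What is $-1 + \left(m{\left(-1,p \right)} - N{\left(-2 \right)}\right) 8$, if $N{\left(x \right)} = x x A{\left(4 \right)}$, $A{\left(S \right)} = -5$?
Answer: $159$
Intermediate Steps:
$Q{\left(Z \right)} = 6 Z^{2}$
$N{\left(x \right)} = - 5 x^{2}$ ($N{\left(x \right)} = x x \left(-5\right) = x^{2} \left(-5\right) = - 5 x^{2}$)
$m{\left(V,u \right)} = 6 - u$ ($m{\left(V,u \right)} = 6 \left(-1\right)^{2} - u = 6 \cdot 1 - u = 6 - u$)
$-1 + \left(m{\left(-1,p \right)} - N{\left(-2 \right)}\right) 8 = -1 + \left(\left(6 - 6\right) - - 5 \left(-2\right)^{2}\right) 8 = -1 + \left(\left(6 - 6\right) - \left(-5\right) 4\right) 8 = -1 + \left(0 - -20\right) 8 = -1 + \left(0 + 20\right) 8 = -1 + 20 \cdot 8 = -1 + 160 = 159$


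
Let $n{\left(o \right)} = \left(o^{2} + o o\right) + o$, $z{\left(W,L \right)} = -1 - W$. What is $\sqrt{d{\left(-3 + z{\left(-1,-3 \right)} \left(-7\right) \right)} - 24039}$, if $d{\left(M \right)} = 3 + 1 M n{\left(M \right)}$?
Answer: $i \sqrt{24081} \approx 155.18 i$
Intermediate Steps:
$n{\left(o \right)} = o + 2 o^{2}$ ($n{\left(o \right)} = \left(o^{2} + o^{2}\right) + o = 2 o^{2} + o = o + 2 o^{2}$)
$d{\left(M \right)} = 3 + M^{2} \left(1 + 2 M\right)$ ($d{\left(M \right)} = 3 + 1 M M \left(1 + 2 M\right) = 3 + M M \left(1 + 2 M\right) = 3 + M^{2} \left(1 + 2 M\right)$)
$\sqrt{d{\left(-3 + z{\left(-1,-3 \right)} \left(-7\right) \right)} - 24039} = \sqrt{\left(3 + \left(-3 + \left(-1 - -1\right) \left(-7\right)\right)^{2} \left(1 + 2 \left(-3 + \left(-1 - -1\right) \left(-7\right)\right)\right)\right) - 24039} = \sqrt{\left(3 + \left(-3 + \left(-1 + 1\right) \left(-7\right)\right)^{2} \left(1 + 2 \left(-3 + \left(-1 + 1\right) \left(-7\right)\right)\right)\right) - 24039} = \sqrt{\left(3 + \left(-3 + 0 \left(-7\right)\right)^{2} \left(1 + 2 \left(-3 + 0 \left(-7\right)\right)\right)\right) - 24039} = \sqrt{\left(3 + \left(-3 + 0\right)^{2} \left(1 + 2 \left(-3 + 0\right)\right)\right) - 24039} = \sqrt{\left(3 + \left(-3\right)^{2} \left(1 + 2 \left(-3\right)\right)\right) - 24039} = \sqrt{\left(3 + 9 \left(1 - 6\right)\right) - 24039} = \sqrt{\left(3 + 9 \left(-5\right)\right) - 24039} = \sqrt{\left(3 - 45\right) - 24039} = \sqrt{-42 - 24039} = \sqrt{-24081} = i \sqrt{24081}$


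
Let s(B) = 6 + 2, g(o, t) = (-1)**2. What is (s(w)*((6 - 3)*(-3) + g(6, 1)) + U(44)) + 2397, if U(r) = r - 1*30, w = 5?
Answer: 2347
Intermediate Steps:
g(o, t) = 1
U(r) = -30 + r (U(r) = r - 30 = -30 + r)
s(B) = 8
(s(w)*((6 - 3)*(-3) + g(6, 1)) + U(44)) + 2397 = (8*((6 - 3)*(-3) + 1) + (-30 + 44)) + 2397 = (8*(3*(-3) + 1) + 14) + 2397 = (8*(-9 + 1) + 14) + 2397 = (8*(-8) + 14) + 2397 = (-64 + 14) + 2397 = -50 + 2397 = 2347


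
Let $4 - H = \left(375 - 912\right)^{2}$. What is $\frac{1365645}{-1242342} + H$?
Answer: $- \frac{119416438825}{414114} \approx -2.8837 \cdot 10^{5}$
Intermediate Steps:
$H = -288365$ ($H = 4 - \left(375 - 912\right)^{2} = 4 - \left(-537\right)^{2} = 4 - 288369 = -288365$)
$\frac{1365645}{-1242342} + H = \frac{1365645}{-1242342} - 288365 = 1365645 \left(- \frac{1}{1242342}\right) - 288365 = - \frac{455215}{414114} - 288365 = - \frac{119416438825}{414114}$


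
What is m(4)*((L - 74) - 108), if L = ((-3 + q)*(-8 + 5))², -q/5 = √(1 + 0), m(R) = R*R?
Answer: 6304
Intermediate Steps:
m(R) = R²
q = -5 (q = -5*√(1 + 0) = -5*√1 = -5*1 = -5)
L = 576 (L = ((-3 - 5)*(-8 + 5))² = (-8*(-3))² = 24² = 576)
m(4)*((L - 74) - 108) = 4²*((576 - 74) - 108) = 16*(502 - 108) = 16*394 = 6304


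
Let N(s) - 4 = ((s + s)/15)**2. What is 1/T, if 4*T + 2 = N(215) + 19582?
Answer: 9/45913 ≈ 0.00019602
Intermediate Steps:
N(s) = 4 + 4*s**2/225 (N(s) = 4 + ((s + s)/15)**2 = 4 + ((2*s)*(1/15))**2 = 4 + (2*s/15)**2 = 4 + 4*s**2/225)
T = 45913/9 (T = -1/2 + ((4 + (4/225)*215**2) + 19582)/4 = -1/2 + ((4 + (4/225)*46225) + 19582)/4 = -1/2 + ((4 + 7396/9) + 19582)/4 = -1/2 + (7432/9 + 19582)/4 = -1/2 + (1/4)*(183670/9) = -1/2 + 91835/18 = 45913/9 ≈ 5101.4)
1/T = 1/(45913/9) = 9/45913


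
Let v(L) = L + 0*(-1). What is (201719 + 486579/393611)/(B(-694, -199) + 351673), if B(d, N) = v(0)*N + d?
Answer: 79399303888/138149195169 ≈ 0.57474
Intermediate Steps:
v(L) = L (v(L) = L + 0 = L)
B(d, N) = d (B(d, N) = 0*N + d = 0 + d = d)
(201719 + 486579/393611)/(B(-694, -199) + 351673) = (201719 + 486579/393611)/(-694 + 351673) = (201719 + 486579*(1/393611))/350979 = (201719 + 486579/393611)*(1/350979) = (79399303888/393611)*(1/350979) = 79399303888/138149195169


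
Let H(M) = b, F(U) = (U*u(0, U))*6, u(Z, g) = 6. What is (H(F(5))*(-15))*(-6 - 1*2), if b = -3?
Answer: -360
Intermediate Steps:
F(U) = 36*U (F(U) = (U*6)*6 = (6*U)*6 = 36*U)
H(M) = -3
(H(F(5))*(-15))*(-6 - 1*2) = (-3*(-15))*(-6 - 1*2) = 45*(-6 - 2) = 45*(-8) = -360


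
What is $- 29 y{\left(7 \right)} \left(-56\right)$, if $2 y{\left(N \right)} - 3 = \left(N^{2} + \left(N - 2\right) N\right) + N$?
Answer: $76328$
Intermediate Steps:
$y{\left(N \right)} = \frac{3}{2} + \frac{N}{2} + \frac{N^{2}}{2} + \frac{N \left(-2 + N\right)}{2}$ ($y{\left(N \right)} = \frac{3}{2} + \frac{\left(N^{2} + \left(N - 2\right) N\right) + N}{2} = \frac{3}{2} + \frac{\left(N^{2} + \left(-2 + N\right) N\right) + N}{2} = \frac{3}{2} + \frac{\left(N^{2} + N \left(-2 + N\right)\right) + N}{2} = \frac{3}{2} + \frac{N + N^{2} + N \left(-2 + N\right)}{2} = \frac{3}{2} + \left(\frac{N}{2} + \frac{N^{2}}{2} + \frac{N \left(-2 + N\right)}{2}\right) = \frac{3}{2} + \frac{N}{2} + \frac{N^{2}}{2} + \frac{N \left(-2 + N\right)}{2}$)
$- 29 y{\left(7 \right)} \left(-56\right) = - 29 \left(\frac{3}{2} + 7^{2} - \frac{7}{2}\right) \left(-56\right) = - 29 \left(\frac{3}{2} + 49 - \frac{7}{2}\right) \left(-56\right) = \left(-29\right) 47 \left(-56\right) = \left(-1363\right) \left(-56\right) = 76328$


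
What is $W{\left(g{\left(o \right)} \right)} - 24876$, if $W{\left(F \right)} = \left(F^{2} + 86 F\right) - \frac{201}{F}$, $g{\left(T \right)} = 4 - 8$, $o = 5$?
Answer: $- \frac{100615}{4} \approx -25154.0$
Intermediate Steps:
$g{\left(T \right)} = -4$ ($g{\left(T \right)} = 4 - 8 = -4$)
$W{\left(F \right)} = F^{2} - \frac{201}{F} + 86 F$
$W{\left(g{\left(o \right)} \right)} - 24876 = \frac{-201 + \left(-4\right)^{2} \left(86 - 4\right)}{-4} - 24876 = - \frac{-201 + 16 \cdot 82}{4} - 24876 = - \frac{-201 + 1312}{4} - 24876 = \left(- \frac{1}{4}\right) 1111 - 24876 = - \frac{1111}{4} - 24876 = - \frac{100615}{4}$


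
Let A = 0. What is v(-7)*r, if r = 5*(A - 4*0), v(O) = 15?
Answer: 0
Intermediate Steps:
r = 0 (r = 5*(0 - 4*0) = 5*(0 + 0) = 5*0 = 0)
v(-7)*r = 15*0 = 0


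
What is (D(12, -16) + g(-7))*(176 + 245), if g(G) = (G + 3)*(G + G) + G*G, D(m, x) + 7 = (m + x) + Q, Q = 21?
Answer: 48415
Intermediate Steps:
D(m, x) = 14 + m + x (D(m, x) = -7 + ((m + x) + 21) = -7 + (21 + m + x) = 14 + m + x)
g(G) = G² + 2*G*(3 + G) (g(G) = (3 + G)*(2*G) + G² = 2*G*(3 + G) + G² = G² + 2*G*(3 + G))
(D(12, -16) + g(-7))*(176 + 245) = ((14 + 12 - 16) + 3*(-7)*(2 - 7))*(176 + 245) = (10 + 3*(-7)*(-5))*421 = (10 + 105)*421 = 115*421 = 48415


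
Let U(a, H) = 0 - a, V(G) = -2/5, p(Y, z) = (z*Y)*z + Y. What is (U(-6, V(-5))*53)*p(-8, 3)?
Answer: -25440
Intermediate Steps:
p(Y, z) = Y + Y*z**2 (p(Y, z) = (Y*z)*z + Y = Y*z**2 + Y = Y + Y*z**2)
V(G) = -2/5 (V(G) = -2*1/5 = -2/5)
U(a, H) = -a
(U(-6, V(-5))*53)*p(-8, 3) = (-1*(-6)*53)*(-8*(1 + 3**2)) = (6*53)*(-8*(1 + 9)) = 318*(-8*10) = 318*(-80) = -25440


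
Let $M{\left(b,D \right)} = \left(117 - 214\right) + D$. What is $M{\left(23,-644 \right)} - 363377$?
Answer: $-364118$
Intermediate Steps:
$M{\left(b,D \right)} = -97 + D$
$M{\left(23,-644 \right)} - 363377 = \left(-97 - 644\right) - 363377 = -741 - 363377 = -364118$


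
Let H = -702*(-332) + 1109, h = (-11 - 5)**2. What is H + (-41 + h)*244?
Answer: 286633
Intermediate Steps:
h = 256 (h = (-16)**2 = 256)
H = 234173 (H = 233064 + 1109 = 234173)
H + (-41 + h)*244 = 234173 + (-41 + 256)*244 = 234173 + 215*244 = 234173 + 52460 = 286633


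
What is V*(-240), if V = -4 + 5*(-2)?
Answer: 3360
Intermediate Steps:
V = -14 (V = -4 - 10 = -14)
V*(-240) = -14*(-240) = 3360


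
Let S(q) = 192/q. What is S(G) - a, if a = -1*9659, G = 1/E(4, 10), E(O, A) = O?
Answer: 10427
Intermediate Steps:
G = ¼ (G = 1/4 = ¼ ≈ 0.25000)
a = -9659
S(G) - a = 192/(¼) - 1*(-9659) = 192*4 + 9659 = 768 + 9659 = 10427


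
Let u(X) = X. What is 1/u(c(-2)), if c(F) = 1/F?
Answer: -2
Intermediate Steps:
1/u(c(-2)) = 1/(1/(-2)) = 1/(-½) = -2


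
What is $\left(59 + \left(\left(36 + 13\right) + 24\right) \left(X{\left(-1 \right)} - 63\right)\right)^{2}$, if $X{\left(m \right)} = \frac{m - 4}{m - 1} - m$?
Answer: $\frac{73427761}{4} \approx 1.8357 \cdot 10^{7}$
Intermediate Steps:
$X{\left(m \right)} = - m + \frac{-4 + m}{-1 + m}$ ($X{\left(m \right)} = \frac{-4 + m}{-1 + m} - m = - m + \frac{-4 + m}{-1 + m}$)
$\left(59 + \left(\left(36 + 13\right) + 24\right) \left(X{\left(-1 \right)} - 63\right)\right)^{2} = \left(59 + \left(\left(36 + 13\right) + 24\right) \left(\frac{-4 - \left(-1\right)^{2} + 2 \left(-1\right)}{-1 - 1} - 63\right)\right)^{2} = \left(59 + \left(49 + 24\right) \left(\frac{-4 - 1 - 2}{-2} - 63\right)\right)^{2} = \left(59 + 73 \left(- \frac{-4 - 1 - 2}{2} - 63\right)\right)^{2} = \left(59 + 73 \left(\left(- \frac{1}{2}\right) \left(-7\right) - 63\right)\right)^{2} = \left(59 + 73 \left(\frac{7}{2} - 63\right)\right)^{2} = \left(59 + 73 \left(- \frac{119}{2}\right)\right)^{2} = \left(59 - \frac{8687}{2}\right)^{2} = \left(- \frac{8569}{2}\right)^{2} = \frac{73427761}{4}$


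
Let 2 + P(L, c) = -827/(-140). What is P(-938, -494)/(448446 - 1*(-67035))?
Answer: 547/72167340 ≈ 7.5796e-6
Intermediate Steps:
P(L, c) = 547/140 (P(L, c) = -2 - 827/(-140) = -2 - 827*(-1/140) = -2 + 827/140 = 547/140)
P(-938, -494)/(448446 - 1*(-67035)) = 547/(140*(448446 - 1*(-67035))) = 547/(140*(448446 + 67035)) = (547/140)/515481 = (547/140)*(1/515481) = 547/72167340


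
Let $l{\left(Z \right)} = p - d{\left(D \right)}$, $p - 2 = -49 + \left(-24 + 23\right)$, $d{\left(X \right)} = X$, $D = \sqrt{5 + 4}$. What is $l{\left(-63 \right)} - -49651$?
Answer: $49600$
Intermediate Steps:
$D = 3$ ($D = \sqrt{9} = 3$)
$p = -48$ ($p = 2 + \left(-49 + \left(-24 + 23\right)\right) = 2 - 50 = -48$)
$l{\left(Z \right)} = -51$ ($l{\left(Z \right)} = -48 - 3 = -51$)
$l{\left(-63 \right)} - -49651 = -51 - -49651 = -51 + 49651 = 49600$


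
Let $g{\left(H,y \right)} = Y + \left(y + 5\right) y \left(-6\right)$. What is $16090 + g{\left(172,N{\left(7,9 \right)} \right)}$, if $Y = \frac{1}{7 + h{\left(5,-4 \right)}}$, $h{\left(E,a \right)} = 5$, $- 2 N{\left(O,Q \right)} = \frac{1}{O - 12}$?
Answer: $\frac{4826107}{300} \approx 16087.0$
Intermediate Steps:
$N{\left(O,Q \right)} = - \frac{1}{2 \left(-12 + O\right)}$ ($N{\left(O,Q \right)} = - \frac{1}{2 \left(O - 12\right)} = - \frac{1}{2 \left(-12 + O\right)}$)
$Y = \frac{1}{12}$ ($Y = \frac{1}{7 + 5} = \frac{1}{12} \approx 0.083333$)
$g{\left(H,y \right)} = \frac{1}{12} - 6 y \left(5 + y\right)$ ($g{\left(H,y \right)} = \frac{1}{12} + \left(y + 5\right) y \left(-6\right) = \frac{1}{12} + \left(5 + y\right) y \left(-6\right) = \frac{1}{12} + y \left(5 + y\right) \left(-6\right) = \frac{1}{12} - 6 y \left(5 + y\right)$)
$16090 + g{\left(172,N{\left(7,9 \right)} \right)} = 16090 - \left(- \frac{1}{12} + \frac{6}{\left(-24 + 2 \cdot 7\right)^{2}} + 30 \left(-1\right) \frac{1}{-24 + 2 \cdot 7}\right) = 16090 - \left(- \frac{1}{12} + \frac{6}{\left(-24 + 14\right)^{2}} + 30 \left(-1\right) \frac{1}{-24 + 14}\right) = 16090 - \left(- \frac{1}{12} + \frac{3}{50} + 30 \left(-1\right) \frac{1}{-10}\right) = 16090 - \left(- \frac{1}{12} + \frac{3}{50} + 30 \left(-1\right) \left(- \frac{1}{10}\right)\right) = 16090 - \left(\frac{35}{12} + \frac{3}{50}\right) = 16090 - \frac{893}{300} = \frac{4826107}{300}$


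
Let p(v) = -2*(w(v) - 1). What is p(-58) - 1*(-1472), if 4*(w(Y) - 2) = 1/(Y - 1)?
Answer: 173461/118 ≈ 1470.0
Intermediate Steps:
w(Y) = 2 + 1/(4*(-1 + Y)) (w(Y) = 2 + 1/(4*(Y - 1)) = 2 + 1/(4*(-1 + Y)))
p(v) = 2 - (-7 + 8*v)/(2*(-1 + v)) (p(v) = -2*((-7 + 8*v)/(4*(-1 + v)) - 1) = -2*(-1 + (-7 + 8*v)/(4*(-1 + v))) = 2 - (-7 + 8*v)/(2*(-1 + v)))
p(-58) - 1*(-1472) = (3 - 4*(-58))/(2*(-1 - 58)) - 1*(-1472) = (1/2)*(3 + 232)/(-59) + 1472 = (1/2)*(-1/59)*235 + 1472 = -235/118 + 1472 = 173461/118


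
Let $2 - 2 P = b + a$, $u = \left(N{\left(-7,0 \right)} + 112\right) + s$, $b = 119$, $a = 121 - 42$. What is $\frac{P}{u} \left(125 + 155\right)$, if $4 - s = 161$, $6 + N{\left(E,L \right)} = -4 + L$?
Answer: $\frac{5488}{11} \approx 498.91$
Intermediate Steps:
$N{\left(E,L \right)} = -10 + L$ ($N{\left(E,L \right)} = -6 + \left(-4 + L\right) = -10 + L$)
$a = 79$ ($a = 121 - 42 = 79$)
$s = -157$ ($s = 4 - 161 = -157$)
$u = -55$ ($u = \left(\left(-10 + 0\right) + 112\right) - 157 = \left(-10 + 112\right) - 157 = 102 - 157 = -55$)
$P = -98$ ($P = 1 - \frac{119 + 79}{2} = 1 - 99 = -98$)
$\frac{P}{u} \left(125 + 155\right) = - \frac{98}{-55} \left(125 + 155\right) = \left(-98\right) \left(- \frac{1}{55}\right) 280 = \frac{98}{55} \cdot 280 = \frac{5488}{11}$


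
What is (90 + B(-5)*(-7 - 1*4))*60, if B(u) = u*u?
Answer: -11100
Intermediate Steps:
B(u) = u**2
(90 + B(-5)*(-7 - 1*4))*60 = (90 + (-5)**2*(-7 - 1*4))*60 = (90 + 25*(-7 - 4))*60 = (90 + 25*(-11))*60 = (90 - 275)*60 = -185*60 = -11100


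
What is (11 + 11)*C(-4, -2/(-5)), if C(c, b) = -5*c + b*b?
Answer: 11088/25 ≈ 443.52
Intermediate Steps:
C(c, b) = b² - 5*c (C(c, b) = -5*c + b² = b² - 5*c)
(11 + 11)*C(-4, -2/(-5)) = (11 + 11)*((-2/(-5))² - 5*(-4)) = 22*((-2*(-⅕))² + 20) = 22*((⅖)² + 20) = 22*(4/25 + 20) = 22*(504/25) = 11088/25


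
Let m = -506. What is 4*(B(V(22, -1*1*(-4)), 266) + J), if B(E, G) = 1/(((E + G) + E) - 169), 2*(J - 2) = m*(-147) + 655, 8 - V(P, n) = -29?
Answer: 25664026/171 ≈ 1.5008e+5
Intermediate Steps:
V(P, n) = 37 (V(P, n) = 8 - 1*(-29) = 8 + 29 = 37)
J = 75041/2 (J = 2 + (-506*(-147) + 655)/2 = 2 + (74382 + 655)/2 = 2 + (½)*75037 = 2 + 75037/2 = 75041/2 ≈ 37521.)
B(E, G) = 1/(-169 + G + 2*E) (B(E, G) = 1/((G + 2*E) - 169) = 1/(-169 + G + 2*E))
4*(B(V(22, -1*1*(-4)), 266) + J) = 4*(1/(-169 + 266 + 2*37) + 75041/2) = 4*(1/(-169 + 266 + 74) + 75041/2) = 4*(1/171 + 75041/2) = 4*(12832013/342) = 25664026/171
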